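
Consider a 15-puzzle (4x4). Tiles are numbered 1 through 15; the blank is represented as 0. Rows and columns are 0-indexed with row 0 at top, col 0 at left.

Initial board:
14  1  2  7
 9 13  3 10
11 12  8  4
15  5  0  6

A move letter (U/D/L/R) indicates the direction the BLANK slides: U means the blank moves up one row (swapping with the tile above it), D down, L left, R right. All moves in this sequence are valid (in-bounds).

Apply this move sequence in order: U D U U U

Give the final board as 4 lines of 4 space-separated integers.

After move 1 (U):
14  1  2  7
 9 13  3 10
11 12  0  4
15  5  8  6

After move 2 (D):
14  1  2  7
 9 13  3 10
11 12  8  4
15  5  0  6

After move 3 (U):
14  1  2  7
 9 13  3 10
11 12  0  4
15  5  8  6

After move 4 (U):
14  1  2  7
 9 13  0 10
11 12  3  4
15  5  8  6

After move 5 (U):
14  1  0  7
 9 13  2 10
11 12  3  4
15  5  8  6

Answer: 14  1  0  7
 9 13  2 10
11 12  3  4
15  5  8  6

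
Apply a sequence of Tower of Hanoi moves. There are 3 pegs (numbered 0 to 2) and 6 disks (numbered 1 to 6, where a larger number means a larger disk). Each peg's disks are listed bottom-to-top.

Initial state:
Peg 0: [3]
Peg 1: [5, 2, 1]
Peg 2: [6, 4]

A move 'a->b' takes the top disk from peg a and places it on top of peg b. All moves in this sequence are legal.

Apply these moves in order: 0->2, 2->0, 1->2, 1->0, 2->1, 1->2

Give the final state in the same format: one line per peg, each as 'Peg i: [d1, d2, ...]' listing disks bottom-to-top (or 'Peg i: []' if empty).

After move 1 (0->2):
Peg 0: []
Peg 1: [5, 2, 1]
Peg 2: [6, 4, 3]

After move 2 (2->0):
Peg 0: [3]
Peg 1: [5, 2, 1]
Peg 2: [6, 4]

After move 3 (1->2):
Peg 0: [3]
Peg 1: [5, 2]
Peg 2: [6, 4, 1]

After move 4 (1->0):
Peg 0: [3, 2]
Peg 1: [5]
Peg 2: [6, 4, 1]

After move 5 (2->1):
Peg 0: [3, 2]
Peg 1: [5, 1]
Peg 2: [6, 4]

After move 6 (1->2):
Peg 0: [3, 2]
Peg 1: [5]
Peg 2: [6, 4, 1]

Answer: Peg 0: [3, 2]
Peg 1: [5]
Peg 2: [6, 4, 1]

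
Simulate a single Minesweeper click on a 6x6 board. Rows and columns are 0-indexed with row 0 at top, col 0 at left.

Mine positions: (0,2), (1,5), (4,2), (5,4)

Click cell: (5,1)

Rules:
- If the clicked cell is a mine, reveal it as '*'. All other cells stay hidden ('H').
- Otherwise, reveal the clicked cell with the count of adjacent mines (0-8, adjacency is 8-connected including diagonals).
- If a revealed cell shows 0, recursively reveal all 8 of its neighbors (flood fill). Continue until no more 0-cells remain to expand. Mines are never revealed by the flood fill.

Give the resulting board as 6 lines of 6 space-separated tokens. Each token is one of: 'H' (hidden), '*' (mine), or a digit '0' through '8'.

H H H H H H
H H H H H H
H H H H H H
H H H H H H
H H H H H H
H 1 H H H H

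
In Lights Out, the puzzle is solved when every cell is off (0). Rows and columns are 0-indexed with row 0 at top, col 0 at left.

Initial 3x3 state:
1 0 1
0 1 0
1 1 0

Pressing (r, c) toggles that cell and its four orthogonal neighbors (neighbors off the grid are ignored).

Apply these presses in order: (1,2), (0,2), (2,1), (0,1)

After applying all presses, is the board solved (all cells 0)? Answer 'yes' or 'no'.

Answer: yes

Derivation:
After press 1 at (1,2):
1 0 0
0 0 1
1 1 1

After press 2 at (0,2):
1 1 1
0 0 0
1 1 1

After press 3 at (2,1):
1 1 1
0 1 0
0 0 0

After press 4 at (0,1):
0 0 0
0 0 0
0 0 0

Lights still on: 0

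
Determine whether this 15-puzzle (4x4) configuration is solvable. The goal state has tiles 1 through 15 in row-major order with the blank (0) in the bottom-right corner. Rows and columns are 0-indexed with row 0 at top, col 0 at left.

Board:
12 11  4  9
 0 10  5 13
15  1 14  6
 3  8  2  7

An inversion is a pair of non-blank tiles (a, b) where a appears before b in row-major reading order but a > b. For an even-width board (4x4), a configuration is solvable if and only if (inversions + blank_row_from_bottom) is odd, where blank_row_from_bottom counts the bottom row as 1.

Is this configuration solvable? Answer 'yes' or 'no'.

Inversions: 64
Blank is in row 1 (0-indexed from top), which is row 3 counting from the bottom (bottom = 1).
64 + 3 = 67, which is odd, so the puzzle is solvable.

Answer: yes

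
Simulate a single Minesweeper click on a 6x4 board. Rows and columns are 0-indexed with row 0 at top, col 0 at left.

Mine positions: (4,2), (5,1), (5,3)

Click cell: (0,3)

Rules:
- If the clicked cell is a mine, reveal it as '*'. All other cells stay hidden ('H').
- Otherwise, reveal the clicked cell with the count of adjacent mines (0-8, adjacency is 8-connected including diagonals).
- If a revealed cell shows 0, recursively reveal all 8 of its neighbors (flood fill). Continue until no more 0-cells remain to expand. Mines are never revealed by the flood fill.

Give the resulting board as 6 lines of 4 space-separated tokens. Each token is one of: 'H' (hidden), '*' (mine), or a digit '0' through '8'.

0 0 0 0
0 0 0 0
0 0 0 0
0 1 1 1
1 2 H H
H H H H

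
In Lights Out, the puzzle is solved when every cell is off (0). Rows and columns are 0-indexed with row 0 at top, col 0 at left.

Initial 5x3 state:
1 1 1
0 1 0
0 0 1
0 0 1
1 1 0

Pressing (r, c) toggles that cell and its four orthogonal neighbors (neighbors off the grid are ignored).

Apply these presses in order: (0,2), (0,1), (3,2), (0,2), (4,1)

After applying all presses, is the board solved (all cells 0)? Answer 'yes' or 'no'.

Answer: yes

Derivation:
After press 1 at (0,2):
1 0 0
0 1 1
0 0 1
0 0 1
1 1 0

After press 2 at (0,1):
0 1 1
0 0 1
0 0 1
0 0 1
1 1 0

After press 3 at (3,2):
0 1 1
0 0 1
0 0 0
0 1 0
1 1 1

After press 4 at (0,2):
0 0 0
0 0 0
0 0 0
0 1 0
1 1 1

After press 5 at (4,1):
0 0 0
0 0 0
0 0 0
0 0 0
0 0 0

Lights still on: 0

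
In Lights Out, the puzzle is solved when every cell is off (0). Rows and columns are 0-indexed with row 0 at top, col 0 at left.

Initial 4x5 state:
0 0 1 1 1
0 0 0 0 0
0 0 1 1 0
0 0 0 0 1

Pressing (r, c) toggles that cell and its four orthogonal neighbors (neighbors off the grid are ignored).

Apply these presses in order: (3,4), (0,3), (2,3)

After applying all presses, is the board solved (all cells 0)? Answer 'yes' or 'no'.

Answer: yes

Derivation:
After press 1 at (3,4):
0 0 1 1 1
0 0 0 0 0
0 0 1 1 1
0 0 0 1 0

After press 2 at (0,3):
0 0 0 0 0
0 0 0 1 0
0 0 1 1 1
0 0 0 1 0

After press 3 at (2,3):
0 0 0 0 0
0 0 0 0 0
0 0 0 0 0
0 0 0 0 0

Lights still on: 0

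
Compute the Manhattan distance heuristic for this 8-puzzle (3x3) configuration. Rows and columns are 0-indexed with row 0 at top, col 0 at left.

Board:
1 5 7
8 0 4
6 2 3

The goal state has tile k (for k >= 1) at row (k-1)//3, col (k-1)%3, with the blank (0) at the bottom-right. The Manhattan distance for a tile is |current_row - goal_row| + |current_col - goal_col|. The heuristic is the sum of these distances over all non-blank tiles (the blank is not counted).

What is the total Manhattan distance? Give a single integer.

Tile 1: at (0,0), goal (0,0), distance |0-0|+|0-0| = 0
Tile 5: at (0,1), goal (1,1), distance |0-1|+|1-1| = 1
Tile 7: at (0,2), goal (2,0), distance |0-2|+|2-0| = 4
Tile 8: at (1,0), goal (2,1), distance |1-2|+|0-1| = 2
Tile 4: at (1,2), goal (1,0), distance |1-1|+|2-0| = 2
Tile 6: at (2,0), goal (1,2), distance |2-1|+|0-2| = 3
Tile 2: at (2,1), goal (0,1), distance |2-0|+|1-1| = 2
Tile 3: at (2,2), goal (0,2), distance |2-0|+|2-2| = 2
Sum: 0 + 1 + 4 + 2 + 2 + 3 + 2 + 2 = 16

Answer: 16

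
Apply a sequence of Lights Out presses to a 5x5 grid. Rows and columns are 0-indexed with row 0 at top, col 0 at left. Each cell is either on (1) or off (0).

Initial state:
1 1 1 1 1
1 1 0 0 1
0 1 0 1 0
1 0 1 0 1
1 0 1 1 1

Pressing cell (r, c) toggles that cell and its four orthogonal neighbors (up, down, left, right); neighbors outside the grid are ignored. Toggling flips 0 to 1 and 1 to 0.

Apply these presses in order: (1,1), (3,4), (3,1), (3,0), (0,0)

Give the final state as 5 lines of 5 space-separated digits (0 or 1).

After press 1 at (1,1):
1 0 1 1 1
0 0 1 0 1
0 0 0 1 0
1 0 1 0 1
1 0 1 1 1

After press 2 at (3,4):
1 0 1 1 1
0 0 1 0 1
0 0 0 1 1
1 0 1 1 0
1 0 1 1 0

After press 3 at (3,1):
1 0 1 1 1
0 0 1 0 1
0 1 0 1 1
0 1 0 1 0
1 1 1 1 0

After press 4 at (3,0):
1 0 1 1 1
0 0 1 0 1
1 1 0 1 1
1 0 0 1 0
0 1 1 1 0

After press 5 at (0,0):
0 1 1 1 1
1 0 1 0 1
1 1 0 1 1
1 0 0 1 0
0 1 1 1 0

Answer: 0 1 1 1 1
1 0 1 0 1
1 1 0 1 1
1 0 0 1 0
0 1 1 1 0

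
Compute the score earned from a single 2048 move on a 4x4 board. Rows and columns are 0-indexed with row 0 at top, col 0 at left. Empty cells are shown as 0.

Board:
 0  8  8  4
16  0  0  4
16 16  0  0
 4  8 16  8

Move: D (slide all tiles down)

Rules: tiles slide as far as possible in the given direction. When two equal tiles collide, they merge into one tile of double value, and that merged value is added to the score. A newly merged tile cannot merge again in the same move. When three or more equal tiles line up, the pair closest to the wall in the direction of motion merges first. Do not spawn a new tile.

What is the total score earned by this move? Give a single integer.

Answer: 40

Derivation:
Slide down:
col 0: [0, 16, 16, 4] -> [0, 0, 32, 4]  score +32 (running 32)
col 1: [8, 0, 16, 8] -> [0, 8, 16, 8]  score +0 (running 32)
col 2: [8, 0, 0, 16] -> [0, 0, 8, 16]  score +0 (running 32)
col 3: [4, 4, 0, 8] -> [0, 0, 8, 8]  score +8 (running 40)
Board after move:
 0  0  0  0
 0  8  0  0
32 16  8  8
 4  8 16  8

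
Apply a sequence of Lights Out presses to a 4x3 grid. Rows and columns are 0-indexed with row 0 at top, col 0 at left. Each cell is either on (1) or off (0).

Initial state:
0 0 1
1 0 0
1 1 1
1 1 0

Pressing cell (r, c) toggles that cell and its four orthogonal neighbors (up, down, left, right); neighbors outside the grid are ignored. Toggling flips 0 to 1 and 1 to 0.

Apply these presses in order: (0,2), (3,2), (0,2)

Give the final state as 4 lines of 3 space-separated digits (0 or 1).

After press 1 at (0,2):
0 1 0
1 0 1
1 1 1
1 1 0

After press 2 at (3,2):
0 1 0
1 0 1
1 1 0
1 0 1

After press 3 at (0,2):
0 0 1
1 0 0
1 1 0
1 0 1

Answer: 0 0 1
1 0 0
1 1 0
1 0 1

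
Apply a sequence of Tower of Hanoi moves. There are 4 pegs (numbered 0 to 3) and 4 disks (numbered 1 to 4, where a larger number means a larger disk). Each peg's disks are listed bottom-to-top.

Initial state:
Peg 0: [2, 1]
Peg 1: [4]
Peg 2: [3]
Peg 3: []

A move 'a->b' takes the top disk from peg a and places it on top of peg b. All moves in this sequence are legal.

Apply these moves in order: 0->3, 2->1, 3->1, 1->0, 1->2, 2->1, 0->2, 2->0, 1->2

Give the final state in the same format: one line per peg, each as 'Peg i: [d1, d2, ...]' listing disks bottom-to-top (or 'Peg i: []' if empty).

Answer: Peg 0: [2, 1]
Peg 1: [4]
Peg 2: [3]
Peg 3: []

Derivation:
After move 1 (0->3):
Peg 0: [2]
Peg 1: [4]
Peg 2: [3]
Peg 3: [1]

After move 2 (2->1):
Peg 0: [2]
Peg 1: [4, 3]
Peg 2: []
Peg 3: [1]

After move 3 (3->1):
Peg 0: [2]
Peg 1: [4, 3, 1]
Peg 2: []
Peg 3: []

After move 4 (1->0):
Peg 0: [2, 1]
Peg 1: [4, 3]
Peg 2: []
Peg 3: []

After move 5 (1->2):
Peg 0: [2, 1]
Peg 1: [4]
Peg 2: [3]
Peg 3: []

After move 6 (2->1):
Peg 0: [2, 1]
Peg 1: [4, 3]
Peg 2: []
Peg 3: []

After move 7 (0->2):
Peg 0: [2]
Peg 1: [4, 3]
Peg 2: [1]
Peg 3: []

After move 8 (2->0):
Peg 0: [2, 1]
Peg 1: [4, 3]
Peg 2: []
Peg 3: []

After move 9 (1->2):
Peg 0: [2, 1]
Peg 1: [4]
Peg 2: [3]
Peg 3: []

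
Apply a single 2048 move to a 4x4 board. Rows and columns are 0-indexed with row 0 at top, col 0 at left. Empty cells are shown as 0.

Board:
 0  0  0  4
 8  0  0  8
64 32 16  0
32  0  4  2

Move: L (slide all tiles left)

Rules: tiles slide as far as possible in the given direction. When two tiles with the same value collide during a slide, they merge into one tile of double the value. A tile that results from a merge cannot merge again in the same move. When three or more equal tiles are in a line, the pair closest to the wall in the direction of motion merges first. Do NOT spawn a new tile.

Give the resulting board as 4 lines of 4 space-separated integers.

Slide left:
row 0: [0, 0, 0, 4] -> [4, 0, 0, 0]
row 1: [8, 0, 0, 8] -> [16, 0, 0, 0]
row 2: [64, 32, 16, 0] -> [64, 32, 16, 0]
row 3: [32, 0, 4, 2] -> [32, 4, 2, 0]

Answer:  4  0  0  0
16  0  0  0
64 32 16  0
32  4  2  0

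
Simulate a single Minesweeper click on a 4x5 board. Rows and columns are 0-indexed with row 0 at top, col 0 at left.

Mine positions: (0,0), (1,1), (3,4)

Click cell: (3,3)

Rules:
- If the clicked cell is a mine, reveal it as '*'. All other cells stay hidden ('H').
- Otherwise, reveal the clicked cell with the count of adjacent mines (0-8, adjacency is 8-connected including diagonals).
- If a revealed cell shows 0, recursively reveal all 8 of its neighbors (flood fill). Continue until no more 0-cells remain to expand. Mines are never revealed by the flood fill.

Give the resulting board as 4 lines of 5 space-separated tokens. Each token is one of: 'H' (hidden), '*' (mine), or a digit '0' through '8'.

H H H H H
H H H H H
H H H H H
H H H 1 H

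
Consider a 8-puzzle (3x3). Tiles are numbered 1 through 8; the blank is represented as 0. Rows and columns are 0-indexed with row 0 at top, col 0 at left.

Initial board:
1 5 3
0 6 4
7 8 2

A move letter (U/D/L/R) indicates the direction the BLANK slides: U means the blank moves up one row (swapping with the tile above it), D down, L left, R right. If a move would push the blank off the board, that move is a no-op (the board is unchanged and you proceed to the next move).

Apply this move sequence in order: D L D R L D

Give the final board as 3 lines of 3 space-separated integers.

After move 1 (D):
1 5 3
7 6 4
0 8 2

After move 2 (L):
1 5 3
7 6 4
0 8 2

After move 3 (D):
1 5 3
7 6 4
0 8 2

After move 4 (R):
1 5 3
7 6 4
8 0 2

After move 5 (L):
1 5 3
7 6 4
0 8 2

After move 6 (D):
1 5 3
7 6 4
0 8 2

Answer: 1 5 3
7 6 4
0 8 2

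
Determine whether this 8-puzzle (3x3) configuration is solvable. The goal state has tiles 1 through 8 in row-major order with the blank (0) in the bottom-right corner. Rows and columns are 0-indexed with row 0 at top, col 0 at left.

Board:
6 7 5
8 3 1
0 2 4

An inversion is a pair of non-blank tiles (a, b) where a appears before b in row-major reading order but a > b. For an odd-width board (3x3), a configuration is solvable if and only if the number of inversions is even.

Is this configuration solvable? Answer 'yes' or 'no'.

Answer: yes

Derivation:
Inversions (pairs i<j in row-major order where tile[i] > tile[j] > 0): 20
20 is even, so the puzzle is solvable.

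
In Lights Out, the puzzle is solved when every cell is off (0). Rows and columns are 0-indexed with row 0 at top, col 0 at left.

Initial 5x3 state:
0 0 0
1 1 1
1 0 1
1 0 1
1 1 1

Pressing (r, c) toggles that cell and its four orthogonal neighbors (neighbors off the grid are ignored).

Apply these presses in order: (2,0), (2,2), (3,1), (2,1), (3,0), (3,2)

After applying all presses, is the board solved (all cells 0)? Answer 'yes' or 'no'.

After press 1 at (2,0):
0 0 0
0 1 1
0 1 1
0 0 1
1 1 1

After press 2 at (2,2):
0 0 0
0 1 0
0 0 0
0 0 0
1 1 1

After press 3 at (3,1):
0 0 0
0 1 0
0 1 0
1 1 1
1 0 1

After press 4 at (2,1):
0 0 0
0 0 0
1 0 1
1 0 1
1 0 1

After press 5 at (3,0):
0 0 0
0 0 0
0 0 1
0 1 1
0 0 1

After press 6 at (3,2):
0 0 0
0 0 0
0 0 0
0 0 0
0 0 0

Lights still on: 0

Answer: yes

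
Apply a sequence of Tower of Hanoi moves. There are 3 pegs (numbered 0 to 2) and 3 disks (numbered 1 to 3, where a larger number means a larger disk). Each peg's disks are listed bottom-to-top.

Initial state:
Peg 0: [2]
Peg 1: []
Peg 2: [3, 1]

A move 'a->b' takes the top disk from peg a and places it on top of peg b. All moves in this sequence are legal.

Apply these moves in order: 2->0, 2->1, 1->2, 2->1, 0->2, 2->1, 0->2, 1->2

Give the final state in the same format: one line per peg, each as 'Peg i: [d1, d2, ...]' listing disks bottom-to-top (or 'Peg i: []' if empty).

After move 1 (2->0):
Peg 0: [2, 1]
Peg 1: []
Peg 2: [3]

After move 2 (2->1):
Peg 0: [2, 1]
Peg 1: [3]
Peg 2: []

After move 3 (1->2):
Peg 0: [2, 1]
Peg 1: []
Peg 2: [3]

After move 4 (2->1):
Peg 0: [2, 1]
Peg 1: [3]
Peg 2: []

After move 5 (0->2):
Peg 0: [2]
Peg 1: [3]
Peg 2: [1]

After move 6 (2->1):
Peg 0: [2]
Peg 1: [3, 1]
Peg 2: []

After move 7 (0->2):
Peg 0: []
Peg 1: [3, 1]
Peg 2: [2]

After move 8 (1->2):
Peg 0: []
Peg 1: [3]
Peg 2: [2, 1]

Answer: Peg 0: []
Peg 1: [3]
Peg 2: [2, 1]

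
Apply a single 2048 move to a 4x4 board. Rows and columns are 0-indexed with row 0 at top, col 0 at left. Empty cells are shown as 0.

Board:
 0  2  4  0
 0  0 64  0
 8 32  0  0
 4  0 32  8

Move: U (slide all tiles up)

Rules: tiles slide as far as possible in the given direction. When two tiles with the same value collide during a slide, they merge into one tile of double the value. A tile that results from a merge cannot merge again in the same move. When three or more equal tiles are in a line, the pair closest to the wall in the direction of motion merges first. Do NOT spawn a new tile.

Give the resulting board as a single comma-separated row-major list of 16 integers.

Slide up:
col 0: [0, 0, 8, 4] -> [8, 4, 0, 0]
col 1: [2, 0, 32, 0] -> [2, 32, 0, 0]
col 2: [4, 64, 0, 32] -> [4, 64, 32, 0]
col 3: [0, 0, 0, 8] -> [8, 0, 0, 0]

Answer: 8, 2, 4, 8, 4, 32, 64, 0, 0, 0, 32, 0, 0, 0, 0, 0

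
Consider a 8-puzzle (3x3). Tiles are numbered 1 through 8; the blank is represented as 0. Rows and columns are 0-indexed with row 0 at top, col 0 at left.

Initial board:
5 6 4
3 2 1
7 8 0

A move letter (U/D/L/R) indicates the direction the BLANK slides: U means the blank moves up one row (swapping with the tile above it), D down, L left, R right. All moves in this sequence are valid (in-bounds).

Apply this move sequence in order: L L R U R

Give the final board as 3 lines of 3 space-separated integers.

After move 1 (L):
5 6 4
3 2 1
7 0 8

After move 2 (L):
5 6 4
3 2 1
0 7 8

After move 3 (R):
5 6 4
3 2 1
7 0 8

After move 4 (U):
5 6 4
3 0 1
7 2 8

After move 5 (R):
5 6 4
3 1 0
7 2 8

Answer: 5 6 4
3 1 0
7 2 8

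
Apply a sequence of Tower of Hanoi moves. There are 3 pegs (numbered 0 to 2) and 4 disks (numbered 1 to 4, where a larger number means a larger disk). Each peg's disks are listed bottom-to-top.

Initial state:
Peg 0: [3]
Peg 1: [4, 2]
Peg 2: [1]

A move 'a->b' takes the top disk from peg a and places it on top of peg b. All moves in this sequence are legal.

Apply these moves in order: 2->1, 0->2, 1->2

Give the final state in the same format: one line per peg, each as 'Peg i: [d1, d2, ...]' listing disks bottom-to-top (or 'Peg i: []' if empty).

Answer: Peg 0: []
Peg 1: [4, 2]
Peg 2: [3, 1]

Derivation:
After move 1 (2->1):
Peg 0: [3]
Peg 1: [4, 2, 1]
Peg 2: []

After move 2 (0->2):
Peg 0: []
Peg 1: [4, 2, 1]
Peg 2: [3]

After move 3 (1->2):
Peg 0: []
Peg 1: [4, 2]
Peg 2: [3, 1]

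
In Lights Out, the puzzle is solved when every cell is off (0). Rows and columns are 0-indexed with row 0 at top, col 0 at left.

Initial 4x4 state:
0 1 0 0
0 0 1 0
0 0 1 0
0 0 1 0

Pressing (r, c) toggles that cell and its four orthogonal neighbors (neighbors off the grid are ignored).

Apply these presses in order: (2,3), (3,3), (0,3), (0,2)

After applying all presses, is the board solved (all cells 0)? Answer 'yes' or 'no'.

After press 1 at (2,3):
0 1 0 0
0 0 1 1
0 0 0 1
0 0 1 1

After press 2 at (3,3):
0 1 0 0
0 0 1 1
0 0 0 0
0 0 0 0

After press 3 at (0,3):
0 1 1 1
0 0 1 0
0 0 0 0
0 0 0 0

After press 4 at (0,2):
0 0 0 0
0 0 0 0
0 0 0 0
0 0 0 0

Lights still on: 0

Answer: yes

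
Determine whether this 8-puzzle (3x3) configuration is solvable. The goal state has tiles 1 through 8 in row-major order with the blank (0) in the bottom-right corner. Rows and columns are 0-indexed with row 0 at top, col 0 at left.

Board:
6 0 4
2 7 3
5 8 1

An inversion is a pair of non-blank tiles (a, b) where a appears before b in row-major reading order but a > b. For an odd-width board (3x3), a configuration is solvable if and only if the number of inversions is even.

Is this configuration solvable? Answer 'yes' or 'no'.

Inversions (pairs i<j in row-major order where tile[i] > tile[j] > 0): 15
15 is odd, so the puzzle is not solvable.

Answer: no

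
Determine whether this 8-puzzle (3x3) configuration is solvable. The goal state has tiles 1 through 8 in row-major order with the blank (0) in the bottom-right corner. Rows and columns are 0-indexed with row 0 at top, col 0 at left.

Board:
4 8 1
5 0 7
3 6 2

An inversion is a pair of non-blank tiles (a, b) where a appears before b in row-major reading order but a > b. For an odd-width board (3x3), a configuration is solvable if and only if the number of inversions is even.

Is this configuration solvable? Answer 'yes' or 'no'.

Answer: yes

Derivation:
Inversions (pairs i<j in row-major order where tile[i] > tile[j] > 0): 16
16 is even, so the puzzle is solvable.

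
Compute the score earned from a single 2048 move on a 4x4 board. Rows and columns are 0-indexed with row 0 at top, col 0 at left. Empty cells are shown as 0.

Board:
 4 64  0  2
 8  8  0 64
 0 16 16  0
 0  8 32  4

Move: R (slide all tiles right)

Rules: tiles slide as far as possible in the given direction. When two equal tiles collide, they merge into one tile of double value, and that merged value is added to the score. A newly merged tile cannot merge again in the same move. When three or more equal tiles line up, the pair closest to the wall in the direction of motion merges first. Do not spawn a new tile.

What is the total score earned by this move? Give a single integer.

Slide right:
row 0: [4, 64, 0, 2] -> [0, 4, 64, 2]  score +0 (running 0)
row 1: [8, 8, 0, 64] -> [0, 0, 16, 64]  score +16 (running 16)
row 2: [0, 16, 16, 0] -> [0, 0, 0, 32]  score +32 (running 48)
row 3: [0, 8, 32, 4] -> [0, 8, 32, 4]  score +0 (running 48)
Board after move:
 0  4 64  2
 0  0 16 64
 0  0  0 32
 0  8 32  4

Answer: 48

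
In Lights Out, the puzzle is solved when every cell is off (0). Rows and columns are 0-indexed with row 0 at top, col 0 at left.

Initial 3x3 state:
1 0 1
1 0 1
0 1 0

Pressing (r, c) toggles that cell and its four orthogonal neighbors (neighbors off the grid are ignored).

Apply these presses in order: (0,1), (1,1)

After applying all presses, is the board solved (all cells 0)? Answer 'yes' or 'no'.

After press 1 at (0,1):
0 1 0
1 1 1
0 1 0

After press 2 at (1,1):
0 0 0
0 0 0
0 0 0

Lights still on: 0

Answer: yes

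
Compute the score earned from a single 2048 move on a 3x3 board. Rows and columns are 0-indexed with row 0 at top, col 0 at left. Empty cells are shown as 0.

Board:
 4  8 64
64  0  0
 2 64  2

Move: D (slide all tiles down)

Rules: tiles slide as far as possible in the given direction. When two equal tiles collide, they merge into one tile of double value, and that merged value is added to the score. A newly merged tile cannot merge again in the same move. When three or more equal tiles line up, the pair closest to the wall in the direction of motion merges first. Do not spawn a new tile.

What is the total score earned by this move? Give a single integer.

Answer: 0

Derivation:
Slide down:
col 0: [4, 64, 2] -> [4, 64, 2]  score +0 (running 0)
col 1: [8, 0, 64] -> [0, 8, 64]  score +0 (running 0)
col 2: [64, 0, 2] -> [0, 64, 2]  score +0 (running 0)
Board after move:
 4  0  0
64  8 64
 2 64  2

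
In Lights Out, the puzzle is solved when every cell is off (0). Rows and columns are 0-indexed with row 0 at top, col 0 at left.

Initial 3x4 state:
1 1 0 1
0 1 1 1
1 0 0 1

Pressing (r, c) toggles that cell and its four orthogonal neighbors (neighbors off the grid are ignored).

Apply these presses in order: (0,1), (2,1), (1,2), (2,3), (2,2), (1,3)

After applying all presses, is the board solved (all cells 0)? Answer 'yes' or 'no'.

After press 1 at (0,1):
0 0 1 1
0 0 1 1
1 0 0 1

After press 2 at (2,1):
0 0 1 1
0 1 1 1
0 1 1 1

After press 3 at (1,2):
0 0 0 1
0 0 0 0
0 1 0 1

After press 4 at (2,3):
0 0 0 1
0 0 0 1
0 1 1 0

After press 5 at (2,2):
0 0 0 1
0 0 1 1
0 0 0 1

After press 6 at (1,3):
0 0 0 0
0 0 0 0
0 0 0 0

Lights still on: 0

Answer: yes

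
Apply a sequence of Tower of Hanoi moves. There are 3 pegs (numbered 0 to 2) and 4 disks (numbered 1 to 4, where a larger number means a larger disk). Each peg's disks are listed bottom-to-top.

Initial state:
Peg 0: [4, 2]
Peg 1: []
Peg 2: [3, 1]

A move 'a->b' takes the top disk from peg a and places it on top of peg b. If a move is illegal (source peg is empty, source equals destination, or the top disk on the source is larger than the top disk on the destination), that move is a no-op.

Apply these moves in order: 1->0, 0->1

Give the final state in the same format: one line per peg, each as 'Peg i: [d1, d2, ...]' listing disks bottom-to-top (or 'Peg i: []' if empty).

After move 1 (1->0):
Peg 0: [4, 2]
Peg 1: []
Peg 2: [3, 1]

After move 2 (0->1):
Peg 0: [4]
Peg 1: [2]
Peg 2: [3, 1]

Answer: Peg 0: [4]
Peg 1: [2]
Peg 2: [3, 1]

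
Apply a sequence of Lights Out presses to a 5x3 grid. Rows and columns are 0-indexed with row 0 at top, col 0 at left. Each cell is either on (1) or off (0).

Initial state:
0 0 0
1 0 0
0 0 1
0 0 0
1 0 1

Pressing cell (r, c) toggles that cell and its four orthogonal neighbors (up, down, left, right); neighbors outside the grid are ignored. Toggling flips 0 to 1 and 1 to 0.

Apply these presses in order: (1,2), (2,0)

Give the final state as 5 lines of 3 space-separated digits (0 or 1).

Answer: 0 0 1
0 1 1
1 1 0
1 0 0
1 0 1

Derivation:
After press 1 at (1,2):
0 0 1
1 1 1
0 0 0
0 0 0
1 0 1

After press 2 at (2,0):
0 0 1
0 1 1
1 1 0
1 0 0
1 0 1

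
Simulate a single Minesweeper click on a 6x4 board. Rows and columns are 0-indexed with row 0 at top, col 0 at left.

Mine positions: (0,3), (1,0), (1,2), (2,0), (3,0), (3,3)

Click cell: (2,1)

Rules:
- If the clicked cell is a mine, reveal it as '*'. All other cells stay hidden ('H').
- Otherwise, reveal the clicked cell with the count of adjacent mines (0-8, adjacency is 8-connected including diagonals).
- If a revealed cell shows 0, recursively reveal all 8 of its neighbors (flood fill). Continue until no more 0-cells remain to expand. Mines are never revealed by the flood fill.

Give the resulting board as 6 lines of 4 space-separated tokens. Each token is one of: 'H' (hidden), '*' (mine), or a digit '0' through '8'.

H H H H
H H H H
H 4 H H
H H H H
H H H H
H H H H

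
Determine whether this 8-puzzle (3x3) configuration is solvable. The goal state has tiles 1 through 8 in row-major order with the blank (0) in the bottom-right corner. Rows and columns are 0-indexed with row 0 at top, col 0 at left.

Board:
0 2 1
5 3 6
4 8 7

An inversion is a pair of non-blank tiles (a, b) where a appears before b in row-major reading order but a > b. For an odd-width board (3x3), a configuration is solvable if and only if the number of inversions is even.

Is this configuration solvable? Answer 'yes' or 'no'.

Answer: no

Derivation:
Inversions (pairs i<j in row-major order where tile[i] > tile[j] > 0): 5
5 is odd, so the puzzle is not solvable.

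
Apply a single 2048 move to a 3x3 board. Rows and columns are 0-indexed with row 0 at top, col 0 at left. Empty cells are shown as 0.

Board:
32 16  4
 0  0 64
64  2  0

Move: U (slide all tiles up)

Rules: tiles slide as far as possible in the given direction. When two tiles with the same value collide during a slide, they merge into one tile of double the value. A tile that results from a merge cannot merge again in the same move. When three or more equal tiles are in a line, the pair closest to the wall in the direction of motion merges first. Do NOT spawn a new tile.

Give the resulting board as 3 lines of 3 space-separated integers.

Slide up:
col 0: [32, 0, 64] -> [32, 64, 0]
col 1: [16, 0, 2] -> [16, 2, 0]
col 2: [4, 64, 0] -> [4, 64, 0]

Answer: 32 16  4
64  2 64
 0  0  0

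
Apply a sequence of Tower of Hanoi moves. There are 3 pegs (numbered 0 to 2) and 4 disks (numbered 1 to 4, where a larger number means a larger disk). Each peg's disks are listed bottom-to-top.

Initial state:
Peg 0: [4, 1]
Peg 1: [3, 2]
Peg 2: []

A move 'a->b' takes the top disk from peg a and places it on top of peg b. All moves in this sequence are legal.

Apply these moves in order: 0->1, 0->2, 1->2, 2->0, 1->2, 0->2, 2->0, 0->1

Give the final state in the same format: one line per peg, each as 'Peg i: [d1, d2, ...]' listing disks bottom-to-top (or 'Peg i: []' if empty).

Answer: Peg 0: []
Peg 1: [3, 1]
Peg 2: [4, 2]

Derivation:
After move 1 (0->1):
Peg 0: [4]
Peg 1: [3, 2, 1]
Peg 2: []

After move 2 (0->2):
Peg 0: []
Peg 1: [3, 2, 1]
Peg 2: [4]

After move 3 (1->2):
Peg 0: []
Peg 1: [3, 2]
Peg 2: [4, 1]

After move 4 (2->0):
Peg 0: [1]
Peg 1: [3, 2]
Peg 2: [4]

After move 5 (1->2):
Peg 0: [1]
Peg 1: [3]
Peg 2: [4, 2]

After move 6 (0->2):
Peg 0: []
Peg 1: [3]
Peg 2: [4, 2, 1]

After move 7 (2->0):
Peg 0: [1]
Peg 1: [3]
Peg 2: [4, 2]

After move 8 (0->1):
Peg 0: []
Peg 1: [3, 1]
Peg 2: [4, 2]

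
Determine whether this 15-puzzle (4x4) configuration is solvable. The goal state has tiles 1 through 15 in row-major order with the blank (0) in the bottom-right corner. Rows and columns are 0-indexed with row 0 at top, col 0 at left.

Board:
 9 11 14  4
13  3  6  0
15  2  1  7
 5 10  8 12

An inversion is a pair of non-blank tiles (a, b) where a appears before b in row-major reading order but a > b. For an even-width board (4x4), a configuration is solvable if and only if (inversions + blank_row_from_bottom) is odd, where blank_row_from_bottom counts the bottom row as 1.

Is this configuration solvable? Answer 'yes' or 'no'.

Inversions: 55
Blank is in row 1 (0-indexed from top), which is row 3 counting from the bottom (bottom = 1).
55 + 3 = 58, which is even, so the puzzle is not solvable.

Answer: no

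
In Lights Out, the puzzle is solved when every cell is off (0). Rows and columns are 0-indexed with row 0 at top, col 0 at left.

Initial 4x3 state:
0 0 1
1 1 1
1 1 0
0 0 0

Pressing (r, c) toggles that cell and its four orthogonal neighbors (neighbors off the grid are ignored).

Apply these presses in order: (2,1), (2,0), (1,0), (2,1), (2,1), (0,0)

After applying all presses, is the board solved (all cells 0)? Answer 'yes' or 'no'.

Answer: no

Derivation:
After press 1 at (2,1):
0 0 1
1 0 1
0 0 1
0 1 0

After press 2 at (2,0):
0 0 1
0 0 1
1 1 1
1 1 0

After press 3 at (1,0):
1 0 1
1 1 1
0 1 1
1 1 0

After press 4 at (2,1):
1 0 1
1 0 1
1 0 0
1 0 0

After press 5 at (2,1):
1 0 1
1 1 1
0 1 1
1 1 0

After press 6 at (0,0):
0 1 1
0 1 1
0 1 1
1 1 0

Lights still on: 8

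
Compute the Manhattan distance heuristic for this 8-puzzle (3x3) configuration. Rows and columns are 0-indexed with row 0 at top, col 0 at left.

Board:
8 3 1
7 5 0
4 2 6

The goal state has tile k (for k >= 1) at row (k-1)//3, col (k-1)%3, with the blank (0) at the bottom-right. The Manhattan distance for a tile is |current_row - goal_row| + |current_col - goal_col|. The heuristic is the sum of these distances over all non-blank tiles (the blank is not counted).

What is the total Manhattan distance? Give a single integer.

Answer: 11

Derivation:
Tile 8: (0,0)->(2,1) = 3
Tile 3: (0,1)->(0,2) = 1
Tile 1: (0,2)->(0,0) = 2
Tile 7: (1,0)->(2,0) = 1
Tile 5: (1,1)->(1,1) = 0
Tile 4: (2,0)->(1,0) = 1
Tile 2: (2,1)->(0,1) = 2
Tile 6: (2,2)->(1,2) = 1
Sum: 3 + 1 + 2 + 1 + 0 + 1 + 2 + 1 = 11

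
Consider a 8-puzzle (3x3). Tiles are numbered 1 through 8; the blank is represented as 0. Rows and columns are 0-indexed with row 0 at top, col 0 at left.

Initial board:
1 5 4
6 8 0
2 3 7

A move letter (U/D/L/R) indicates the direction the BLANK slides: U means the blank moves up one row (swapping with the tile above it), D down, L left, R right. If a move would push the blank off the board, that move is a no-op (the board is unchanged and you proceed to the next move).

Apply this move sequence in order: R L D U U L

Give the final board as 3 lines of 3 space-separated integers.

After move 1 (R):
1 5 4
6 8 0
2 3 7

After move 2 (L):
1 5 4
6 0 8
2 3 7

After move 3 (D):
1 5 4
6 3 8
2 0 7

After move 4 (U):
1 5 4
6 0 8
2 3 7

After move 5 (U):
1 0 4
6 5 8
2 3 7

After move 6 (L):
0 1 4
6 5 8
2 3 7

Answer: 0 1 4
6 5 8
2 3 7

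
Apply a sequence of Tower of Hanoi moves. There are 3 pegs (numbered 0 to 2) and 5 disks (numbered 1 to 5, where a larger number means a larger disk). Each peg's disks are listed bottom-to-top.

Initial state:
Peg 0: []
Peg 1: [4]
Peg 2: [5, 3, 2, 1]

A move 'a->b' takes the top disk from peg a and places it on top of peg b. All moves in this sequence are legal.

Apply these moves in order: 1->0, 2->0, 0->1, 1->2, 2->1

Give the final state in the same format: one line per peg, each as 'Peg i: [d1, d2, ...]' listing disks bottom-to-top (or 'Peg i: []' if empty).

Answer: Peg 0: [4]
Peg 1: [1]
Peg 2: [5, 3, 2]

Derivation:
After move 1 (1->0):
Peg 0: [4]
Peg 1: []
Peg 2: [5, 3, 2, 1]

After move 2 (2->0):
Peg 0: [4, 1]
Peg 1: []
Peg 2: [5, 3, 2]

After move 3 (0->1):
Peg 0: [4]
Peg 1: [1]
Peg 2: [5, 3, 2]

After move 4 (1->2):
Peg 0: [4]
Peg 1: []
Peg 2: [5, 3, 2, 1]

After move 5 (2->1):
Peg 0: [4]
Peg 1: [1]
Peg 2: [5, 3, 2]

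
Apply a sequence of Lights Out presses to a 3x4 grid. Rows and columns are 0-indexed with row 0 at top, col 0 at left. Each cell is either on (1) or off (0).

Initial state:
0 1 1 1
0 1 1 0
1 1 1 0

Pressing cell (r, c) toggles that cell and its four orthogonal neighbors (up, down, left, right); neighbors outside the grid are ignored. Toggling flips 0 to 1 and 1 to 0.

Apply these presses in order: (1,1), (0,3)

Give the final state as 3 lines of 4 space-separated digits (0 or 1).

Answer: 0 0 0 0
1 0 0 1
1 0 1 0

Derivation:
After press 1 at (1,1):
0 0 1 1
1 0 0 0
1 0 1 0

After press 2 at (0,3):
0 0 0 0
1 0 0 1
1 0 1 0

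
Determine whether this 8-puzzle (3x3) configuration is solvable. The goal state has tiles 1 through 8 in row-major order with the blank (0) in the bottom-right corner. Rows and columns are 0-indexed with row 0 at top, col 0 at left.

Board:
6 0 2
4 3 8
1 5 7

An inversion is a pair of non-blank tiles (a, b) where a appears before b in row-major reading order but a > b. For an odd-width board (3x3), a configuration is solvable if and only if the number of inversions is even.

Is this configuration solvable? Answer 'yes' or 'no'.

Inversions (pairs i<j in row-major order where tile[i] > tile[j] > 0): 12
12 is even, so the puzzle is solvable.

Answer: yes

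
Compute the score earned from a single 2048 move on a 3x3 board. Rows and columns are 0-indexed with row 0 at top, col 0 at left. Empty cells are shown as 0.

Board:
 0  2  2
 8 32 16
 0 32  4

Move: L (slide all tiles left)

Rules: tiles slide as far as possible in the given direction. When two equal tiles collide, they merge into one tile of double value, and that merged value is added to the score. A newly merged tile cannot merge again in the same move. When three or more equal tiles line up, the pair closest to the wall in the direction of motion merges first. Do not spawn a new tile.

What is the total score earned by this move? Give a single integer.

Slide left:
row 0: [0, 2, 2] -> [4, 0, 0]  score +4 (running 4)
row 1: [8, 32, 16] -> [8, 32, 16]  score +0 (running 4)
row 2: [0, 32, 4] -> [32, 4, 0]  score +0 (running 4)
Board after move:
 4  0  0
 8 32 16
32  4  0

Answer: 4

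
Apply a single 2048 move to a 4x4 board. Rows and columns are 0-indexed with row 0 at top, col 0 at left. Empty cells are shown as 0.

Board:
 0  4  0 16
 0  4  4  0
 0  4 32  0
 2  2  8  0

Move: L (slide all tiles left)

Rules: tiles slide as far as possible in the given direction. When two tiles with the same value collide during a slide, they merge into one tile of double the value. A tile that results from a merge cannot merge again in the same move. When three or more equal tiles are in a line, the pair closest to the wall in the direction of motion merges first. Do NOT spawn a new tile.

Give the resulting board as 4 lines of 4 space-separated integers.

Slide left:
row 0: [0, 4, 0, 16] -> [4, 16, 0, 0]
row 1: [0, 4, 4, 0] -> [8, 0, 0, 0]
row 2: [0, 4, 32, 0] -> [4, 32, 0, 0]
row 3: [2, 2, 8, 0] -> [4, 8, 0, 0]

Answer:  4 16  0  0
 8  0  0  0
 4 32  0  0
 4  8  0  0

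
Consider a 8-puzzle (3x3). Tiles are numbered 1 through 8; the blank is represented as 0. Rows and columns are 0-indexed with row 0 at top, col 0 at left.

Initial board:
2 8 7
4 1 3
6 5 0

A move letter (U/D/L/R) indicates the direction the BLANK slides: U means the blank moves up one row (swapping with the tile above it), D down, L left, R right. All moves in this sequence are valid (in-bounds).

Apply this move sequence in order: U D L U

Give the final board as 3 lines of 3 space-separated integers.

After move 1 (U):
2 8 7
4 1 0
6 5 3

After move 2 (D):
2 8 7
4 1 3
6 5 0

After move 3 (L):
2 8 7
4 1 3
6 0 5

After move 4 (U):
2 8 7
4 0 3
6 1 5

Answer: 2 8 7
4 0 3
6 1 5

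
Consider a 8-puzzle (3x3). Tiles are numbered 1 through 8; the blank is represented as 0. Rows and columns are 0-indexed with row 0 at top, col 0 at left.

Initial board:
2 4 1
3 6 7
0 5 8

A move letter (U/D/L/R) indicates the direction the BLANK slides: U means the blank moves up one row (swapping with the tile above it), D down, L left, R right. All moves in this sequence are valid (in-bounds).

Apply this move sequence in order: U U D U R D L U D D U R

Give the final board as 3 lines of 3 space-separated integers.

After move 1 (U):
2 4 1
0 6 7
3 5 8

After move 2 (U):
0 4 1
2 6 7
3 5 8

After move 3 (D):
2 4 1
0 6 7
3 5 8

After move 4 (U):
0 4 1
2 6 7
3 5 8

After move 5 (R):
4 0 1
2 6 7
3 5 8

After move 6 (D):
4 6 1
2 0 7
3 5 8

After move 7 (L):
4 6 1
0 2 7
3 5 8

After move 8 (U):
0 6 1
4 2 7
3 5 8

After move 9 (D):
4 6 1
0 2 7
3 5 8

After move 10 (D):
4 6 1
3 2 7
0 5 8

After move 11 (U):
4 6 1
0 2 7
3 5 8

After move 12 (R):
4 6 1
2 0 7
3 5 8

Answer: 4 6 1
2 0 7
3 5 8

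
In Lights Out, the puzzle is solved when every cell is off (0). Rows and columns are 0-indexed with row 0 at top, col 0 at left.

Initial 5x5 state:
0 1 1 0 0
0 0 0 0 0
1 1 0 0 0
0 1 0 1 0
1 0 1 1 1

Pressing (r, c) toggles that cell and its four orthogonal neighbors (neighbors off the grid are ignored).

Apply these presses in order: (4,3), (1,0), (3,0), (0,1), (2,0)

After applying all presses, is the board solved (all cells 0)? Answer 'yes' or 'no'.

After press 1 at (4,3):
0 1 1 0 0
0 0 0 0 0
1 1 0 0 0
0 1 0 0 0
1 0 0 0 0

After press 2 at (1,0):
1 1 1 0 0
1 1 0 0 0
0 1 0 0 0
0 1 0 0 0
1 0 0 0 0

After press 3 at (3,0):
1 1 1 0 0
1 1 0 0 0
1 1 0 0 0
1 0 0 0 0
0 0 0 0 0

After press 4 at (0,1):
0 0 0 0 0
1 0 0 0 0
1 1 0 0 0
1 0 0 0 0
0 0 0 0 0

After press 5 at (2,0):
0 0 0 0 0
0 0 0 0 0
0 0 0 0 0
0 0 0 0 0
0 0 0 0 0

Lights still on: 0

Answer: yes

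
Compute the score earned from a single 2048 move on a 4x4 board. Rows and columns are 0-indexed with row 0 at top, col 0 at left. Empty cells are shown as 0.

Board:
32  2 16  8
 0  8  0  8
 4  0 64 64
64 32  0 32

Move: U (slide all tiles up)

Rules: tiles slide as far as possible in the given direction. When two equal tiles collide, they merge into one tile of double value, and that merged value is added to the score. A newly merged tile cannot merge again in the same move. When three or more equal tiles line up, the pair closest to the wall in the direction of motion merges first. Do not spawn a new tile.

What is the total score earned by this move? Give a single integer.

Answer: 16

Derivation:
Slide up:
col 0: [32, 0, 4, 64] -> [32, 4, 64, 0]  score +0 (running 0)
col 1: [2, 8, 0, 32] -> [2, 8, 32, 0]  score +0 (running 0)
col 2: [16, 0, 64, 0] -> [16, 64, 0, 0]  score +0 (running 0)
col 3: [8, 8, 64, 32] -> [16, 64, 32, 0]  score +16 (running 16)
Board after move:
32  2 16 16
 4  8 64 64
64 32  0 32
 0  0  0  0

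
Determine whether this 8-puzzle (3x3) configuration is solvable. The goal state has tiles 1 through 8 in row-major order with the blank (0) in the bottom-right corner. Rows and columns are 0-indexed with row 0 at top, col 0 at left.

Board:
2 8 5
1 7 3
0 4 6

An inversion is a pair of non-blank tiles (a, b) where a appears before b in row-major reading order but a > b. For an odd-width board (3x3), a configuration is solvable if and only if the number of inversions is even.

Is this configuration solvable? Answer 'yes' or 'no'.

Inversions (pairs i<j in row-major order where tile[i] > tile[j] > 0): 13
13 is odd, so the puzzle is not solvable.

Answer: no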